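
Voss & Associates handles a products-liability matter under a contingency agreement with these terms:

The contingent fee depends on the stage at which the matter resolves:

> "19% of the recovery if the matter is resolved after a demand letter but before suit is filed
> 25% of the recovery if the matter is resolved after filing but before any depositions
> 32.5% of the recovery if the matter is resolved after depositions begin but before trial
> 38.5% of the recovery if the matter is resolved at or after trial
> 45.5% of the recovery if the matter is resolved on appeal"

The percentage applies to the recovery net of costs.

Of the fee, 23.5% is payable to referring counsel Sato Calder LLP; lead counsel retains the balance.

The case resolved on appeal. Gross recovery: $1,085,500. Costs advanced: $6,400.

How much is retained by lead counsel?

Fee base (net of costs): $1,085,500 − $6,400 = $1,079,100
The matter resolved on appeal, so the 45.5% rate applies.
$1,079,100 × 45.5% = $490,990.50
Referral share: 23.5% of $490,990.50 = $115,382.77; lead counsel retains $490,990.50 − $115,382.77 = $375,607.73.

$375,607.73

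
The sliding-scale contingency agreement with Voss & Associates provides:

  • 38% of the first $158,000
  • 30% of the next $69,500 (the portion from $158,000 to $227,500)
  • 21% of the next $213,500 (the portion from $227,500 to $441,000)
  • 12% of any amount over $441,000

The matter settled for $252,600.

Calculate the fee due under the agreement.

First $158,000 at 38% = $60,040.00
Next $69,500 at 30% = $20,850.00
Remaining $25,100 at 21% = $5,271.00
Fee: $60,040.00 + $20,850.00 + $5,271.00 = $86,161.00

$86,161.00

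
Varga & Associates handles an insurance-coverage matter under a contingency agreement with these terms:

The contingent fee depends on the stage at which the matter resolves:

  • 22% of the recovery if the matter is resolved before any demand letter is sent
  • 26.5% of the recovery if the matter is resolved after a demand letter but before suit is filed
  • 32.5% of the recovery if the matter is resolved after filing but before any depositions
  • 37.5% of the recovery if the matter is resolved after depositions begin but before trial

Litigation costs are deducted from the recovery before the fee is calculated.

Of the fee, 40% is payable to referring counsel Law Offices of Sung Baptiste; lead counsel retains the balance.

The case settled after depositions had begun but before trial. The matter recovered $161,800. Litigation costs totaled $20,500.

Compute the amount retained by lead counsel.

$31,792.50

Fee base (net of costs): $161,800 − $20,500 = $141,300
The matter settled after depositions had begun but before trial, so the 37.5% rate applies.
$141,300 × 37.5% = $52,987.50
Referral share: 40% of $52,987.50 = $21,195.00; lead counsel retains $52,987.50 − $21,195.00 = $31,792.50.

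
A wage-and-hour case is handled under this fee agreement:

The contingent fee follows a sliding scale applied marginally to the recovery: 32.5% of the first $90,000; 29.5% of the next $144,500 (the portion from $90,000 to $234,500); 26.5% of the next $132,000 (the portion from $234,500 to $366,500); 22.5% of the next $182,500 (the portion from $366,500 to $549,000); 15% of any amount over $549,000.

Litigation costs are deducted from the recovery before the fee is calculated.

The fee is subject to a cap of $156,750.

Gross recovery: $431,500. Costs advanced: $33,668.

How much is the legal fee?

$113,907.20

Fee base (net of costs): $431,500 − $33,668 = $397,832
First $90,000 at 32.5% = $29,250.00
Next $144,500 at 29.5% = $42,627.50
Next $132,000 at 26.5% = $34,980.00
Remaining $31,332 at 22.5% = $7,049.70
Fee: $29,250.00 + $42,627.50 + $34,980.00 + $7,049.70 = $113,907.20
$113,907.20 is under the $156,750 cap.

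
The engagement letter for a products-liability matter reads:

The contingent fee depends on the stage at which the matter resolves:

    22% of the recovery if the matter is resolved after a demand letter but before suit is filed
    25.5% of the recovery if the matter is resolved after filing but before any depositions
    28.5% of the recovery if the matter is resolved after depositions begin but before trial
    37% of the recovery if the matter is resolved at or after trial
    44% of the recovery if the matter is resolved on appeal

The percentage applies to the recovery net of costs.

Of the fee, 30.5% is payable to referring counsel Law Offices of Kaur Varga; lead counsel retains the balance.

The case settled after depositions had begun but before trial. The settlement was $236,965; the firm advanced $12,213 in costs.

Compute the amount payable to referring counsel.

$19,536.57

Fee base (net of costs): $236,965 − $12,213 = $224,752
The matter settled after depositions had begun but before trial, so the 28.5% rate applies.
$224,752 × 28.5% = $64,054.32
Referral share: 30.5% of $64,054.32 = $19,536.57; lead counsel retains $64,054.32 − $19,536.57 = $44,517.75.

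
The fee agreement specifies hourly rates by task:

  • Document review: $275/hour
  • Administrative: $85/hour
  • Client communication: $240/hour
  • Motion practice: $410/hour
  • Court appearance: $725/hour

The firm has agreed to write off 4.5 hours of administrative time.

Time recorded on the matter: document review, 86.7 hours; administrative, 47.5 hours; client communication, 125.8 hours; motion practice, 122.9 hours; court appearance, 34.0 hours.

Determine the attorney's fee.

$132,728.50

Document review: 86.7 × $275 = $23,842.50
Administrative: 47.5 × $85 = $4,037.50
Client communication: 125.8 × $240 = $30,192.00
Motion practice: 122.9 × $410 = $50,389.00
Court appearance: 34.0 × $725 = $24,650.00
Subtotal: $133,111.00
Write-off: 4.5 × $85 = $382.50
Total: $133,111.00 − $382.50 = $132,728.50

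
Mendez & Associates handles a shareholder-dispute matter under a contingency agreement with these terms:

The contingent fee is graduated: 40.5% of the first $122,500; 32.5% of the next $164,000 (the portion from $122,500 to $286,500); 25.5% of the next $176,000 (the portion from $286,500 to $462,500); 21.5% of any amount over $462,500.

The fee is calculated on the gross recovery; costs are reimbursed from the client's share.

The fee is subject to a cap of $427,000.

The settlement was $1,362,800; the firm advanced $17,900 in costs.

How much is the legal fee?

Fee base is the gross recovery, $1,362,800; costs are reimbursed separately.
First $122,500 at 40.5% = $49,612.50
Next $164,000 at 32.5% = $53,300.00
Next $176,000 at 25.5% = $44,880.00
Remaining $900,300 at 21.5% = $193,564.50
Fee: $49,612.50 + $53,300.00 + $44,880.00 + $193,564.50 = $341,357.00
$341,357.00 is under the $427,000 cap.

$341,357.00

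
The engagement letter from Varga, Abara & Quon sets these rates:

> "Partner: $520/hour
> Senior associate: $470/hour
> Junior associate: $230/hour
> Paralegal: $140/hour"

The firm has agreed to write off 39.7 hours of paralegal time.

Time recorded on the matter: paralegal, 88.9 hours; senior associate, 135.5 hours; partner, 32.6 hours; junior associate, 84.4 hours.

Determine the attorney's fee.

Partner: 32.6 × $520 = $16,952.00
Senior associate: 135.5 × $470 = $63,685.00
Junior associate: 84.4 × $230 = $19,412.00
Paralegal: 88.9 × $140 = $12,446.00
Subtotal: $112,495.00
Write-off: 39.7 × $140 = $5,558.00
Total: $112,495.00 − $5,558.00 = $106,937.00

$106,937.00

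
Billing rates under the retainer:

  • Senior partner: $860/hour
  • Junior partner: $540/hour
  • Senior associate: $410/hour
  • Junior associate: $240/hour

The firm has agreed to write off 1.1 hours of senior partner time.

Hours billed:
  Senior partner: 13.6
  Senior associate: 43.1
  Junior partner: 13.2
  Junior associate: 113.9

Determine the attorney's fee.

Senior partner: 13.6 × $860 = $11,696.00
Junior partner: 13.2 × $540 = $7,128.00
Senior associate: 43.1 × $410 = $17,671.00
Junior associate: 113.9 × $240 = $27,336.00
Subtotal: $63,831.00
Write-off: 1.1 × $860 = $946.00
Total: $63,831.00 − $946.00 = $62,885.00

$62,885.00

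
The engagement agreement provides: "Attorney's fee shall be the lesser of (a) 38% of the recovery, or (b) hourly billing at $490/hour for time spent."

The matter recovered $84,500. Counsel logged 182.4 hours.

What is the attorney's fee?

(a) 38% of $84,500 = $32,110.00
(b) 182.4 × $490 = $89,376.00
The lesser is (a): $32,110.00.

$32,110.00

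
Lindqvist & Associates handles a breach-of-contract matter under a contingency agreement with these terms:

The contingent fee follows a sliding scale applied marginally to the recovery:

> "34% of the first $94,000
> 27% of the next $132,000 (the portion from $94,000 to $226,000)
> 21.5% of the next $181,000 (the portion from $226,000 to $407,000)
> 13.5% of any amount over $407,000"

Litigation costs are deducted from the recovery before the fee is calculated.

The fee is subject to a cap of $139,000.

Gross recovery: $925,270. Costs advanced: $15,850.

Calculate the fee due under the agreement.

Fee base (net of costs): $925,270 − $15,850 = $909,420
First $94,000 at 34% = $31,960.00
Next $132,000 at 27% = $35,640.00
Next $181,000 at 21.5% = $38,915.00
Remaining $502,420 at 13.5% = $67,826.70
Fee: $31,960.00 + $35,640.00 + $38,915.00 + $67,826.70 = $174,341.70
$174,341.70 exceeds the $139,000 cap, so the fee is capped at $139,000.00.

$139,000.00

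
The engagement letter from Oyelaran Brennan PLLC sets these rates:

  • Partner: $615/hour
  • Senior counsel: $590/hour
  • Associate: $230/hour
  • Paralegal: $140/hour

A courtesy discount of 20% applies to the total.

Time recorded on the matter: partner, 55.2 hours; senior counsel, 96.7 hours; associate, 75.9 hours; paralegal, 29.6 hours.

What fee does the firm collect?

$90,081.60

Partner: 55.2 × $615 = $33,948.00
Senior counsel: 96.7 × $590 = $57,053.00
Associate: 75.9 × $230 = $17,457.00
Paralegal: 29.6 × $140 = $4,144.00
Subtotal: $112,602.00
Less 20% discount: −$22,520.40
Total: $112,602.00 − $22,520.40 = $90,081.60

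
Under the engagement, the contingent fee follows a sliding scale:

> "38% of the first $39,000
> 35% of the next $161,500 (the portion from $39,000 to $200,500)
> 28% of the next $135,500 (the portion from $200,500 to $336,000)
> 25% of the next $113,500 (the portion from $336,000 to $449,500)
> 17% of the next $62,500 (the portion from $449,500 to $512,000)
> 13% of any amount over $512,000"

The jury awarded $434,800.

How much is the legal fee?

First $39,000 at 38% = $14,820.00
Next $161,500 at 35% = $56,525.00
Next $135,500 at 28% = $37,940.00
Remaining $98,800 at 25% = $24,700.00
Fee: $14,820.00 + $56,525.00 + $37,940.00 + $24,700.00 = $133,985.00

$133,985.00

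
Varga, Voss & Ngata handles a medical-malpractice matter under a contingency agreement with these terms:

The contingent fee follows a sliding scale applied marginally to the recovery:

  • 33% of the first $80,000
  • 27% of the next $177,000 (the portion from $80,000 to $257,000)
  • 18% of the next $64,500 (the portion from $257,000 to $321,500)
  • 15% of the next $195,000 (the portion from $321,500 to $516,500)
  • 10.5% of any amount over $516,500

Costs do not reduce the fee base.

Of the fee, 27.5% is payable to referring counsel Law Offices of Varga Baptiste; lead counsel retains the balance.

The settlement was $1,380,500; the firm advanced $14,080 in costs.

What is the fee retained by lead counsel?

$149,183.25

Fee base is the gross recovery, $1,380,500; costs are reimbursed separately.
First $80,000 at 33% = $26,400.00
Next $177,000 at 27% = $47,790.00
Next $64,500 at 18% = $11,610.00
Next $195,000 at 15% = $29,250.00
Remaining $864,000 at 10.5% = $90,720.00
Fee: $26,400.00 + $47,790.00 + $11,610.00 + $29,250.00 + $90,720.00 = $205,770.00
Referral share: 27.5% of $205,770.00 = $56,586.75; lead counsel retains $205,770.00 − $56,586.75 = $149,183.25.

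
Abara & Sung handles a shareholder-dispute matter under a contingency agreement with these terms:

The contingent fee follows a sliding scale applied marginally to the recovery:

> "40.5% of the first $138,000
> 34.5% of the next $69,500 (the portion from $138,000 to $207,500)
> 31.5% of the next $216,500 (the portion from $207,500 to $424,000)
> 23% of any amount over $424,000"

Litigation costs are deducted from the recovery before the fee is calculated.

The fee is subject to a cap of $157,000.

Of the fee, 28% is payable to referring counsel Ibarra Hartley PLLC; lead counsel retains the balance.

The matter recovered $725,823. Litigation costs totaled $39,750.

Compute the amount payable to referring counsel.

$43,960.00

Fee base (net of costs): $725,823 − $39,750 = $686,073
First $138,000 at 40.5% = $55,890.00
Next $69,500 at 34.5% = $23,977.50
Next $216,500 at 31.5% = $68,197.50
Remaining $262,073 at 23% = $60,276.79
Fee: $55,890.00 + $23,977.50 + $68,197.50 + $60,276.79 = $208,341.79
$208,341.79 exceeds the $157,000 cap, so the fee is capped at $157,000.00.
Referral share: 28% of $157,000.00 = $43,960.00; lead counsel retains $157,000.00 − $43,960.00 = $113,040.00.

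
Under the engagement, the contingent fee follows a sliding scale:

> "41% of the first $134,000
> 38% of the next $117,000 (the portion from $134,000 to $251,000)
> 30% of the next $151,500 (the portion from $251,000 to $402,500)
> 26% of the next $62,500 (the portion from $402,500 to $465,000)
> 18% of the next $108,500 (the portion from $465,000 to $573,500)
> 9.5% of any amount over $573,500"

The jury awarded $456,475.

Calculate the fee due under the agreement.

$158,883.50

First $134,000 at 41% = $54,940.00
Next $117,000 at 38% = $44,460.00
Next $151,500 at 30% = $45,450.00
Remaining $53,975 at 26% = $14,033.50
Fee: $54,940.00 + $44,460.00 + $45,450.00 + $14,033.50 = $158,883.50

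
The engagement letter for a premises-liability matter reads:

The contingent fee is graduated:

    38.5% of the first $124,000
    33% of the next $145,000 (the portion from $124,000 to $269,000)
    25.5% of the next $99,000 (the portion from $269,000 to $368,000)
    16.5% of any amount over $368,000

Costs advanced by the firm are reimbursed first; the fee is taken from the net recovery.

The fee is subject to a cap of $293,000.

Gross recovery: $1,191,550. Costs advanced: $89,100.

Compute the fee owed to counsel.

$242,019.25

Fee base (net of costs): $1,191,550 − $89,100 = $1,102,450
First $124,000 at 38.5% = $47,740.00
Next $145,000 at 33% = $47,850.00
Next $99,000 at 25.5% = $25,245.00
Remaining $734,450 at 16.5% = $121,184.25
Fee: $47,740.00 + $47,850.00 + $25,245.00 + $121,184.25 = $242,019.25
$242,019.25 is under the $293,000 cap.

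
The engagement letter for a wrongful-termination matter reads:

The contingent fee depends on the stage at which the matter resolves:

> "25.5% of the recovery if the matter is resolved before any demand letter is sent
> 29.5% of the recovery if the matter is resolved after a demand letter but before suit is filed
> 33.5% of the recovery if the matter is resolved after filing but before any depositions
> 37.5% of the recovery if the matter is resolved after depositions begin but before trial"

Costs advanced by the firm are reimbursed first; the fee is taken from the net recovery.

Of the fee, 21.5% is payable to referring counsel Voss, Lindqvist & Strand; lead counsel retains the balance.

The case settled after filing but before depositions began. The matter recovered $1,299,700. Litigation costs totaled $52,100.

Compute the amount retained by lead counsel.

Fee base (net of costs): $1,299,700 − $52,100 = $1,247,600
The matter settled after filing but before depositions began, so the 33.5% rate applies.
$1,247,600 × 33.5% = $417,946.00
Referral share: 21.5% of $417,946.00 = $89,858.39; lead counsel retains $417,946.00 − $89,858.39 = $328,087.61.

$328,087.61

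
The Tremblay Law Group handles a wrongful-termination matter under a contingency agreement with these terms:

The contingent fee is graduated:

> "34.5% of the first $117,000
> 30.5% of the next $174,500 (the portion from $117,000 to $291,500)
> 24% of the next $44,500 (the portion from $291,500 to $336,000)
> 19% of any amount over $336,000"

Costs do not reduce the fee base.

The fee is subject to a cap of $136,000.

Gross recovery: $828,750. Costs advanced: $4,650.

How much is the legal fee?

Fee base is the gross recovery, $828,750; costs are reimbursed separately.
First $117,000 at 34.5% = $40,365.00
Next $174,500 at 30.5% = $53,222.50
Next $44,500 at 24% = $10,680.00
Remaining $492,750 at 19% = $93,622.50
Fee: $40,365.00 + $53,222.50 + $10,680.00 + $93,622.50 = $197,890.00
$197,890.00 exceeds the $136,000 cap, so the fee is capped at $136,000.00.

$136,000.00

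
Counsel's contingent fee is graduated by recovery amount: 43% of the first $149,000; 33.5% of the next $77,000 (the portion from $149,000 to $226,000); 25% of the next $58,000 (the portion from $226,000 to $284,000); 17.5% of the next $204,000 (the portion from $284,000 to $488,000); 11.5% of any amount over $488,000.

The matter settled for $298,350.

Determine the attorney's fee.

First $149,000 at 43% = $64,070.00
Next $77,000 at 33.5% = $25,795.00
Next $58,000 at 25% = $14,500.00
Remaining $14,350 at 17.5% = $2,511.25
Fee: $64,070.00 + $25,795.00 + $14,500.00 + $2,511.25 = $106,876.25

$106,876.25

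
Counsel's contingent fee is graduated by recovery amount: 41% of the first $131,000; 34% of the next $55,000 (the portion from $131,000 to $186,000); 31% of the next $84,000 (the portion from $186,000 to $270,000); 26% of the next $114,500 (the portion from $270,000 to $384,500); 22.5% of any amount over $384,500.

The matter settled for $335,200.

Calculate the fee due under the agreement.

First $131,000 at 41% = $53,710.00
Next $55,000 at 34% = $18,700.00
Next $84,000 at 31% = $26,040.00
Remaining $65,200 at 26% = $16,952.00
Fee: $53,710.00 + $18,700.00 + $26,040.00 + $16,952.00 = $115,402.00

$115,402.00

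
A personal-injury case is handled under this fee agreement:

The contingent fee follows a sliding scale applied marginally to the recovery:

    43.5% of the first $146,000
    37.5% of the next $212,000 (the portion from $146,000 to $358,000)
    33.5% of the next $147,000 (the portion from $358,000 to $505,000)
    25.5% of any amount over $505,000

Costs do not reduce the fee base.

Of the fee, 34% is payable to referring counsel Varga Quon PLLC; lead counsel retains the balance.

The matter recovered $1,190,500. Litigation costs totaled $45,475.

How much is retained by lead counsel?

Fee base is the gross recovery, $1,190,500; costs are reimbursed separately.
First $146,000 at 43.5% = $63,510.00
Next $212,000 at 37.5% = $79,500.00
Next $147,000 at 33.5% = $49,245.00
Remaining $685,500 at 25.5% = $174,802.50
Fee: $63,510.00 + $79,500.00 + $49,245.00 + $174,802.50 = $367,057.50
Referral share: 34% of $367,057.50 = $124,799.55; lead counsel retains $367,057.50 − $124,799.55 = $242,257.95.

$242,257.95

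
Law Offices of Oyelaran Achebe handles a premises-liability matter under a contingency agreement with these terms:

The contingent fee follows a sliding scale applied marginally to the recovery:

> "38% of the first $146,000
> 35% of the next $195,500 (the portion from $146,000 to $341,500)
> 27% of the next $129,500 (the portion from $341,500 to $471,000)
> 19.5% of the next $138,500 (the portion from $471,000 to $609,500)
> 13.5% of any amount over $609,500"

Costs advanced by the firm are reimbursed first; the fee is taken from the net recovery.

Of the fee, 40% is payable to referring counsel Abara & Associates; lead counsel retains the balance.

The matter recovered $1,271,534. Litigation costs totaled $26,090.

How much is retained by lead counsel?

Fee base (net of costs): $1,271,534 − $26,090 = $1,245,444
First $146,000 at 38% = $55,480.00
Next $195,500 at 35% = $68,425.00
Next $129,500 at 27% = $34,965.00
Next $138,500 at 19.5% = $27,007.50
Remaining $635,944 at 13.5% = $85,852.44
Fee: $55,480.00 + $68,425.00 + $34,965.00 + $27,007.50 + $85,852.44 = $271,729.94
Referral share: 40% of $271,729.94 = $108,691.98; lead counsel retains $271,729.94 − $108,691.98 = $163,037.96.

$163,037.96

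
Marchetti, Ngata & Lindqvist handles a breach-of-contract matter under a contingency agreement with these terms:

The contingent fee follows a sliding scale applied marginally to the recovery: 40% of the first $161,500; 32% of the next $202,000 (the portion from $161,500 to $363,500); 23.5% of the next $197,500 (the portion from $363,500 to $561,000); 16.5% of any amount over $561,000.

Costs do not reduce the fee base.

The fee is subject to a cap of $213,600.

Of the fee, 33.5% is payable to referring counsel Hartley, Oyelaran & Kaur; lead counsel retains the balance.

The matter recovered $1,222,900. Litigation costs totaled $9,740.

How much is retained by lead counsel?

$142,044.00

Fee base is the gross recovery, $1,222,900; costs are reimbursed separately.
First $161,500 at 40% = $64,600.00
Next $202,000 at 32% = $64,640.00
Next $197,500 at 23.5% = $46,412.50
Remaining $661,900 at 16.5% = $109,213.50
Fee: $64,600.00 + $64,640.00 + $46,412.50 + $109,213.50 = $284,866.00
$284,866.00 exceeds the $213,600 cap, so the fee is capped at $213,600.00.
Referral share: 33.5% of $213,600.00 = $71,556.00; lead counsel retains $213,600.00 − $71,556.00 = $142,044.00.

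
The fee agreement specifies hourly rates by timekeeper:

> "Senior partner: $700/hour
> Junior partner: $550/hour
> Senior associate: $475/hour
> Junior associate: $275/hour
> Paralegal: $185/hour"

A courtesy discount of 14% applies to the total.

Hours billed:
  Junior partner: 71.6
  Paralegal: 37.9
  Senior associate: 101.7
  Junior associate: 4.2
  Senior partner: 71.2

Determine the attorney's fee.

$125,296.84

Senior partner: 71.2 × $700 = $49,840.00
Junior partner: 71.6 × $550 = $39,380.00
Senior associate: 101.7 × $475 = $48,307.50
Junior associate: 4.2 × $275 = $1,155.00
Paralegal: 37.9 × $185 = $7,011.50
Subtotal: $145,694.00
Less 14% discount: −$20,397.16
Total: $145,694.00 − $20,397.16 = $125,296.84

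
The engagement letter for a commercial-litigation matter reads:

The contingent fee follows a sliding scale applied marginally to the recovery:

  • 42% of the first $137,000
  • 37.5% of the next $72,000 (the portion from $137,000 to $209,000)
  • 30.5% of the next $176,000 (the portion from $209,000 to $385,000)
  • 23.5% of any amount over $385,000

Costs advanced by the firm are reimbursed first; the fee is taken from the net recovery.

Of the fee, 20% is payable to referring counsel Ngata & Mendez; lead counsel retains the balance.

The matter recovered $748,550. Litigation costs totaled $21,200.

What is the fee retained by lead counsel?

Fee base (net of costs): $748,550 − $21,200 = $727,350
First $137,000 at 42% = $57,540.00
Next $72,000 at 37.5% = $27,000.00
Next $176,000 at 30.5% = $53,680.00
Remaining $342,350 at 23.5% = $80,452.25
Fee: $57,540.00 + $27,000.00 + $53,680.00 + $80,452.25 = $218,672.25
Referral share: 20% of $218,672.25 = $43,734.45; lead counsel retains $218,672.25 − $43,734.45 = $174,937.80.

$174,937.80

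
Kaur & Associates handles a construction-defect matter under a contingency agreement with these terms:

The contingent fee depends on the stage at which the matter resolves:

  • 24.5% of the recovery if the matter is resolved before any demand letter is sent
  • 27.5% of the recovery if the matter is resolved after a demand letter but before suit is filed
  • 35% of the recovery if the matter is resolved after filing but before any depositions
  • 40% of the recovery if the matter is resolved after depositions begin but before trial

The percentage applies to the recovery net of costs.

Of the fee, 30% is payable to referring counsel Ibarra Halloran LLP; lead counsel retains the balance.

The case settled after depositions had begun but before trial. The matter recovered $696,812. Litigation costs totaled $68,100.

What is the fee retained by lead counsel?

Fee base (net of costs): $696,812 − $68,100 = $628,712
The matter settled after depositions had begun but before trial, so the 40% rate applies.
$628,712 × 40% = $251,484.80
Referral share: 30% of $251,484.80 = $75,445.44; lead counsel retains $251,484.80 − $75,445.44 = $176,039.36.

$176,039.36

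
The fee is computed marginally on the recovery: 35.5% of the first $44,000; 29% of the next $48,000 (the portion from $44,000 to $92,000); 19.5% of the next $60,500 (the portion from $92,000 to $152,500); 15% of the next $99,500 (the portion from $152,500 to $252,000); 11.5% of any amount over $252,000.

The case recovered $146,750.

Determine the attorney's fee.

First $44,000 at 35.5% = $15,620.00
Next $48,000 at 29% = $13,920.00
Remaining $54,750 at 19.5% = $10,676.25
Fee: $15,620.00 + $13,920.00 + $10,676.25 = $40,216.25

$40,216.25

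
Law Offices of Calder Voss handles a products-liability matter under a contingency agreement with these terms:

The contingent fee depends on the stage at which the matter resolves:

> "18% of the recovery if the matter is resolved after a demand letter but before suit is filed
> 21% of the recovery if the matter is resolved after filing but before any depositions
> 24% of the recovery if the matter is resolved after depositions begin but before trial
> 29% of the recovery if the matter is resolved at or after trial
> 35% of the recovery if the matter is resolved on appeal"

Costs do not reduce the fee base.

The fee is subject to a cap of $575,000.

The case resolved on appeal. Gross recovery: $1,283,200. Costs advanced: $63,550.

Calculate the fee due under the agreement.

$449,120.00

Fee base is the gross recovery, $1,283,200; costs are reimbursed separately.
The matter resolved on appeal, so the 35% rate applies.
$1,283,200 × 35% = $449,120.00
$449,120.00 is under the $575,000 cap.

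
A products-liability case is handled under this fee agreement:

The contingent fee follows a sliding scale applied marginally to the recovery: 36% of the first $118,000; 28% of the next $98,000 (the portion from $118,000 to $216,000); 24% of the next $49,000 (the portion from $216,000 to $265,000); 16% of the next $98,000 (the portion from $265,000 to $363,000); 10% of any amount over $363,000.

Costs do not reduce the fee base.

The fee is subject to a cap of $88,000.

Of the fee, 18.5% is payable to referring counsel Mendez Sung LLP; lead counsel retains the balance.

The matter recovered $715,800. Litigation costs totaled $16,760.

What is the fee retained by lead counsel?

$71,720.00

Fee base is the gross recovery, $715,800; costs are reimbursed separately.
First $118,000 at 36% = $42,480.00
Next $98,000 at 28% = $27,440.00
Next $49,000 at 24% = $11,760.00
Next $98,000 at 16% = $15,680.00
Remaining $352,800 at 10% = $35,280.00
Fee: $42,480.00 + $27,440.00 + $11,760.00 + $15,680.00 + $35,280.00 = $132,640.00
$132,640.00 exceeds the $88,000 cap, so the fee is capped at $88,000.00.
Referral share: 18.5% of $88,000.00 = $16,280.00; lead counsel retains $88,000.00 − $16,280.00 = $71,720.00.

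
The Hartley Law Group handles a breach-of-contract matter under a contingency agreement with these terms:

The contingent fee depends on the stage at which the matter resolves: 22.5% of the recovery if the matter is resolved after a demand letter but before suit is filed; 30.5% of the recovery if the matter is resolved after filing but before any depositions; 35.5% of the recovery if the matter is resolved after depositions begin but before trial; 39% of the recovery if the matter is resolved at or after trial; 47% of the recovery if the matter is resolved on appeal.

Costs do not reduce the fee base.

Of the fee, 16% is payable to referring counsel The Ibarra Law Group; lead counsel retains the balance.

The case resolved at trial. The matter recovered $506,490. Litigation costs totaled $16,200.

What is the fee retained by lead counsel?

Fee base is the gross recovery, $506,490; costs are reimbursed separately.
The matter resolved at trial, so the 39% rate applies.
$506,490 × 39% = $197,531.10
Referral share: 16% of $197,531.10 = $31,604.98; lead counsel retains $197,531.10 − $31,604.98 = $165,926.12.

$165,926.12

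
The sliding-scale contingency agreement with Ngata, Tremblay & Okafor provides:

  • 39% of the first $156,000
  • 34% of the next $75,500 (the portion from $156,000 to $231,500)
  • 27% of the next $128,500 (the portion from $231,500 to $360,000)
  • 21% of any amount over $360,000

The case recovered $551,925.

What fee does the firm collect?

$161,509.25

First $156,000 at 39% = $60,840.00
Next $75,500 at 34% = $25,670.00
Next $128,500 at 27% = $34,695.00
Remaining $191,925 at 21% = $40,304.25
Fee: $60,840.00 + $25,670.00 + $34,695.00 + $40,304.25 = $161,509.25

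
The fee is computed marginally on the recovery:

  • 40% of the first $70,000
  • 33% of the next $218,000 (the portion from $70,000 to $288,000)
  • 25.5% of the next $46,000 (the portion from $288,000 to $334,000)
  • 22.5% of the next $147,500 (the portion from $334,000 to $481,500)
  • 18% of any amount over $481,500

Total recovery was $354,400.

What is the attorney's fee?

First $70,000 at 40% = $28,000.00
Next $218,000 at 33% = $71,940.00
Next $46,000 at 25.5% = $11,730.00
Remaining $20,400 at 22.5% = $4,590.00
Fee: $28,000.00 + $71,940.00 + $11,730.00 + $4,590.00 = $116,260.00

$116,260.00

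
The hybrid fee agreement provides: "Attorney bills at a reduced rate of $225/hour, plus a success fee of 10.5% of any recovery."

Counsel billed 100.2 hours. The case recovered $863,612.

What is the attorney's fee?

$113,224.26

Hourly: 100.2 × $225 = $22,545.00
Success fee: 10.5% of $863,612 = $90,679.26
Total: $22,545.00 + $90,679.26 = $113,224.26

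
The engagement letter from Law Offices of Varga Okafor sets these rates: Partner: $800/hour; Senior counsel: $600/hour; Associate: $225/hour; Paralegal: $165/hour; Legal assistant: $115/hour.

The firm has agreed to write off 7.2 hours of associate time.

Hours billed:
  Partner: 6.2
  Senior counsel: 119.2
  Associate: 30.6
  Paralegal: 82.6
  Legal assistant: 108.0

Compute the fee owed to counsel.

Partner: 6.2 × $800 = $4,960.00
Senior counsel: 119.2 × $600 = $71,520.00
Associate: 30.6 × $225 = $6,885.00
Paralegal: 82.6 × $165 = $13,629.00
Legal assistant: 108.0 × $115 = $12,420.00
Subtotal: $109,414.00
Write-off: 7.2 × $225 = $1,620.00
Total: $109,414.00 − $1,620.00 = $107,794.00

$107,794.00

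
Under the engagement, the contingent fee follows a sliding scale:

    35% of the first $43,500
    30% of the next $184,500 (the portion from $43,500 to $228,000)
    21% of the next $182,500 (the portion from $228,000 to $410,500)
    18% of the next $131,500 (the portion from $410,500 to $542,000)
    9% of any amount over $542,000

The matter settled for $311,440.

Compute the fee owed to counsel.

First $43,500 at 35% = $15,225.00
Next $184,500 at 30% = $55,350.00
Remaining $83,440 at 21% = $17,522.40
Fee: $15,225.00 + $55,350.00 + $17,522.40 = $88,097.40

$88,097.40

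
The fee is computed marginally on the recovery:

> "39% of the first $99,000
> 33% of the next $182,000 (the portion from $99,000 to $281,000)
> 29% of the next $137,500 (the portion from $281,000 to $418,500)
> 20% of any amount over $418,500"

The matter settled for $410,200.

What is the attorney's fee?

$136,138.00

First $99,000 at 39% = $38,610.00
Next $182,000 at 33% = $60,060.00
Remaining $129,200 at 29% = $37,468.00
Fee: $38,610.00 + $60,060.00 + $37,468.00 = $136,138.00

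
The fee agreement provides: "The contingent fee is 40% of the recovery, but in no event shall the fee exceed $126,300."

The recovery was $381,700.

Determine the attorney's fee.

40% of $381,700 = $152,680.00
That exceeds the $126,300 cap, so the fee is capped at $126,300.

$126,300.00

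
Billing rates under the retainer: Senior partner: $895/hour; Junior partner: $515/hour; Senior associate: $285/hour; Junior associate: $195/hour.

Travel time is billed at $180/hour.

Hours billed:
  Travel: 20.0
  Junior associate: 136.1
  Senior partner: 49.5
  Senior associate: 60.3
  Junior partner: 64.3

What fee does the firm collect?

Senior partner: 49.5 × $895 = $44,302.50
Junior partner: 64.3 × $515 = $33,114.50
Senior associate: 60.3 × $285 = $17,185.50
Junior associate: 136.1 × $195 = $26,539.50
Subtotal: $44,302.50 + $33,114.50 + $17,185.50 + $26,539.50 = $121,142.00
Travel: 20.0 × $180 = $3,600.00
Total: $121,142.00 + $3,600.00 = $124,742.00

$124,742.00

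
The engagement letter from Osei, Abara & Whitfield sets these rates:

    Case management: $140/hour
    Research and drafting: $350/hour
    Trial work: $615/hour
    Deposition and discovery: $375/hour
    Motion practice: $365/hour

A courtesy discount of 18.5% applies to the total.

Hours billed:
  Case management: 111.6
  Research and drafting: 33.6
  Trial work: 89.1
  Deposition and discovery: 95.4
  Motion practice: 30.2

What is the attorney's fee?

$105,117.48

Case management: 111.6 × $140 = $15,624.00
Research and drafting: 33.6 × $350 = $11,760.00
Trial work: 89.1 × $615 = $54,796.50
Deposition and discovery: 95.4 × $375 = $35,775.00
Motion practice: 30.2 × $365 = $11,023.00
Subtotal: $128,978.50
Less 18.5% discount: −$23,861.02
Total: $128,978.50 − $23,861.02 = $105,117.48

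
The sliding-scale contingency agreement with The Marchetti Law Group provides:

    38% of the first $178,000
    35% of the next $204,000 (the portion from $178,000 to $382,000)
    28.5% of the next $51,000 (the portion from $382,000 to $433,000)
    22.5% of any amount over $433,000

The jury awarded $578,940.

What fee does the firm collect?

$186,411.50

First $178,000 at 38% = $67,640.00
Next $204,000 at 35% = $71,400.00
Next $51,000 at 28.5% = $14,535.00
Remaining $145,940 at 22.5% = $32,836.50
Fee: $67,640.00 + $71,400.00 + $14,535.00 + $32,836.50 = $186,411.50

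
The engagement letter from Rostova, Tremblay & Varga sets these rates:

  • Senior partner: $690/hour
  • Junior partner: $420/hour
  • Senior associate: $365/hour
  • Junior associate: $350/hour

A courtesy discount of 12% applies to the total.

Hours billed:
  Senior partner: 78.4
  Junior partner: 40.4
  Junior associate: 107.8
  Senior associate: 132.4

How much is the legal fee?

$138,265.60

Senior partner: 78.4 × $690 = $54,096.00
Junior partner: 40.4 × $420 = $16,968.00
Senior associate: 132.4 × $365 = $48,326.00
Junior associate: 107.8 × $350 = $37,730.00
Subtotal: $157,120.00
Less 12% discount: −$18,854.40
Total: $157,120.00 − $18,854.40 = $138,265.60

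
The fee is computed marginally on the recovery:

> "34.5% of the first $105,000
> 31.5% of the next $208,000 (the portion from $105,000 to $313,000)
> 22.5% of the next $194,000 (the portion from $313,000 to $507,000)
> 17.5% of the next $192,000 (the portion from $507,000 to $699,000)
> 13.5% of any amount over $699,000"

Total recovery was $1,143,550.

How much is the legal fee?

First $105,000 at 34.5% = $36,225.00
Next $208,000 at 31.5% = $65,520.00
Next $194,000 at 22.5% = $43,650.00
Next $192,000 at 17.5% = $33,600.00
Remaining $444,550 at 13.5% = $60,014.25
Fee: $36,225.00 + $65,520.00 + $43,650.00 + $33,600.00 + $60,014.25 = $239,009.25

$239,009.25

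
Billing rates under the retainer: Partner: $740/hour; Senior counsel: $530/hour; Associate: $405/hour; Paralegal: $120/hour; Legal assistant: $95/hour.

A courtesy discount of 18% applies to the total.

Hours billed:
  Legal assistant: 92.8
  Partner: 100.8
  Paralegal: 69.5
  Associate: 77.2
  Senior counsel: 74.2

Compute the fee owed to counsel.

Partner: 100.8 × $740 = $74,592.00
Senior counsel: 74.2 × $530 = $39,326.00
Associate: 77.2 × $405 = $31,266.00
Paralegal: 69.5 × $120 = $8,340.00
Legal assistant: 92.8 × $95 = $8,816.00
Subtotal: $162,340.00
Less 18% discount: −$29,221.20
Total: $162,340.00 − $29,221.20 = $133,118.80

$133,118.80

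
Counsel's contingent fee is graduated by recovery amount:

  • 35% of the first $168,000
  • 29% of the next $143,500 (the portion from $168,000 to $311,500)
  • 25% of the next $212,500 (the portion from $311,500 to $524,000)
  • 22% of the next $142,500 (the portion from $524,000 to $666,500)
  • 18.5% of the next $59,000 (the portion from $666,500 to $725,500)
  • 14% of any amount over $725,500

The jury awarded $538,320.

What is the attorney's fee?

$156,690.40

First $168,000 at 35% = $58,800.00
Next $143,500 at 29% = $41,615.00
Next $212,500 at 25% = $53,125.00
Remaining $14,320 at 22% = $3,150.40
Fee: $58,800.00 + $41,615.00 + $53,125.00 + $3,150.40 = $156,690.40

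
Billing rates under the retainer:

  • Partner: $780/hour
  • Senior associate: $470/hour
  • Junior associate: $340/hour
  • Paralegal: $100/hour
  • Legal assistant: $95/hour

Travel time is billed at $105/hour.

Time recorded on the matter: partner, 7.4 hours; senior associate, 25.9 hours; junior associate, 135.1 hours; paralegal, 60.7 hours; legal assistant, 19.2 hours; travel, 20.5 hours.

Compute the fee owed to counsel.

Partner: 7.4 × $780 = $5,772.00
Senior associate: 25.9 × $470 = $12,173.00
Junior associate: 135.1 × $340 = $45,934.00
Paralegal: 60.7 × $100 = $6,070.00
Legal assistant: 19.2 × $95 = $1,824.00
Subtotal: $5,772.00 + $12,173.00 + $45,934.00 + $6,070.00 + $1,824.00 = $71,773.00
Travel: 20.5 × $105 = $2,152.50
Total: $71,773.00 + $2,152.50 = $73,925.50

$73,925.50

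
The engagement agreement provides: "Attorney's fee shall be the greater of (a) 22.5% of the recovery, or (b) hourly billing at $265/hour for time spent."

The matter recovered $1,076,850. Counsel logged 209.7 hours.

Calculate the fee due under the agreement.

(a) 22.5% of $1,076,850 = $242,291.25
(b) 209.7 × $265 = $55,570.50
The greater is (a): $242,291.25.

$242,291.25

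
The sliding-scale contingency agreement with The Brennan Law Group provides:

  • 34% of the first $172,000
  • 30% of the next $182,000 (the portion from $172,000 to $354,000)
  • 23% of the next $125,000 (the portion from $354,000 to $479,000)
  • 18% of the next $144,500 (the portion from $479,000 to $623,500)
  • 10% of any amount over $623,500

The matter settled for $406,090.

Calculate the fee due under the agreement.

$125,060.70

First $172,000 at 34% = $58,480.00
Next $182,000 at 30% = $54,600.00
Remaining $52,090 at 23% = $11,980.70
Fee: $58,480.00 + $54,600.00 + $11,980.70 = $125,060.70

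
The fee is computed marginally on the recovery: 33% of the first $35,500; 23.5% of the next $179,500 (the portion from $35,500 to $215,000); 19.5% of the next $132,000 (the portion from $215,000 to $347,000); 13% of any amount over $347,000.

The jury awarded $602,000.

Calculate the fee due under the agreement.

First $35,500 at 33% = $11,715.00
Next $179,500 at 23.5% = $42,182.50
Next $132,000 at 19.5% = $25,740.00
Remaining $255,000 at 13% = $33,150.00
Fee: $11,715.00 + $42,182.50 + $25,740.00 + $33,150.00 = $112,787.50

$112,787.50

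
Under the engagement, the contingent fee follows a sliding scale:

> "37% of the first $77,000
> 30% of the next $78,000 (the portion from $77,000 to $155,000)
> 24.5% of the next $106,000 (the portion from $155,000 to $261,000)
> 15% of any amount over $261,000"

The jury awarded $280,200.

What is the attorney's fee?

First $77,000 at 37% = $28,490.00
Next $78,000 at 30% = $23,400.00
Next $106,000 at 24.5% = $25,970.00
Remaining $19,200 at 15% = $2,880.00
Fee: $28,490.00 + $23,400.00 + $25,970.00 + $2,880.00 = $80,740.00

$80,740.00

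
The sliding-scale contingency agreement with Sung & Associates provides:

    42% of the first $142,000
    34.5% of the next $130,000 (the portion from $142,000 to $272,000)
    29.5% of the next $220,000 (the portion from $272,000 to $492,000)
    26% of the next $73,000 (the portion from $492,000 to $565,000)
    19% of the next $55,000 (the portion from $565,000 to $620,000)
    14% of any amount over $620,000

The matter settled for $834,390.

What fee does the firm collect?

First $142,000 at 42% = $59,640.00
Next $130,000 at 34.5% = $44,850.00
Next $220,000 at 29.5% = $64,900.00
Next $73,000 at 26% = $18,980.00
Next $55,000 at 19% = $10,450.00
Remaining $214,390 at 14% = $30,014.60
Fee: $59,640.00 + $44,850.00 + $64,900.00 + $18,980.00 + $10,450.00 + $30,014.60 = $228,834.60

$228,834.60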